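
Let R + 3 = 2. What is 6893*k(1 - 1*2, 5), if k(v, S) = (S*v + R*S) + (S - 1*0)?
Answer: -34465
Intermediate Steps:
R = -1 (R = -3 + 2 = -1)
k(v, S) = S*v (k(v, S) = (S*v - S) + (S - 1*0) = (-S + S*v) + (S + 0) = (-S + S*v) + S = S*v)
6893*k(1 - 1*2, 5) = 6893*(5*(1 - 1*2)) = 6893*(5*(1 - 2)) = 6893*(5*(-1)) = 6893*(-5) = -34465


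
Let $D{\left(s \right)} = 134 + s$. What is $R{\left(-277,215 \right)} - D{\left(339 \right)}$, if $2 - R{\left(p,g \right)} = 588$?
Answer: $-1059$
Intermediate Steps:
$R{\left(p,g \right)} = -586$ ($R{\left(p,g \right)} = 2 - 588 = -586$)
$R{\left(-277,215 \right)} - D{\left(339 \right)} = -586 - \left(134 + 339\right) = -586 - 473 = -1059$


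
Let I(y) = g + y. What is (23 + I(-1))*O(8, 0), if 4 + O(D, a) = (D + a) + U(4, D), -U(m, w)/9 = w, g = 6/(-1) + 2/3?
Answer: -3400/3 ≈ -1133.3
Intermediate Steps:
g = -16/3 (g = 6*(-1) + 2*(⅓) = -6 + ⅔ = -16/3 ≈ -5.3333)
I(y) = -16/3 + y
U(m, w) = -9*w
O(D, a) = -4 + a - 8*D (O(D, a) = -4 + ((D + a) - 9*D) = -4 + (a - 8*D) = -4 + a - 8*D)
(23 + I(-1))*O(8, 0) = (23 + (-16/3 - 1))*(-4 + 0 - 8*8) = (23 - 19/3)*(-4 + 0 - 64) = (50/3)*(-68) = -3400/3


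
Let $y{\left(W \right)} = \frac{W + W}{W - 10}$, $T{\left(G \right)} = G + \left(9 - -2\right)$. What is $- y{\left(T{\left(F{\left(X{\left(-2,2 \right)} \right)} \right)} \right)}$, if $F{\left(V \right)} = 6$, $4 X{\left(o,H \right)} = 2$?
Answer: $- \frac{34}{7} \approx -4.8571$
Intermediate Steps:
$X{\left(o,H \right)} = \frac{1}{2}$ ($X{\left(o,H \right)} = \frac{1}{4} \cdot 2 = \frac{1}{2}$)
$T{\left(G \right)} = 11 + G$ ($T{\left(G \right)} = G + \left(9 + 2\right) = G + 11 = 11 + G$)
$y{\left(W \right)} = \frac{2 W}{-10 + W}$
$- y{\left(T{\left(F{\left(X{\left(-2,2 \right)} \right)} \right)} \right)} = - \frac{2 \left(11 + 6\right)}{-10 + \left(11 + 6\right)} = - \frac{2 \cdot 17}{-10 + 17} = - \frac{2 \cdot 17}{7} = \left(-1\right) \frac{34}{7} = - \frac{34}{7}$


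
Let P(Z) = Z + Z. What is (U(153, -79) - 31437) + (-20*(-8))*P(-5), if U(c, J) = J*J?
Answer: -26796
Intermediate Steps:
P(Z) = 2*Z
U(c, J) = J²
(U(153, -79) - 31437) + (-20*(-8))*P(-5) = ((-79)² - 31437) + (-20*(-8))*(2*(-5)) = (6241 - 31437) + 160*(-10) = -25196 - 1600 = -26796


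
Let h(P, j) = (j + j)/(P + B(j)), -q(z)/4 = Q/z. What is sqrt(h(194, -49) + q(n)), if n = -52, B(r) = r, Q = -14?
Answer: 2*I*sqrt(1557010)/1885 ≈ 1.3239*I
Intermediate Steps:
q(z) = 56/z (q(z) = -(-56)/z = 56/z)
h(P, j) = 2*j/(P + j) (h(P, j) = (j + j)/(P + j) = (2*j)/(P + j) = 2*j/(P + j))
sqrt(h(194, -49) + q(n)) = sqrt(2*(-49)/(194 - 49) + 56/(-52)) = sqrt(2*(-49)/145 + 56*(-1/52)) = sqrt(2*(-49)*(1/145) - 14/13) = sqrt(-98/145 - 14/13) = sqrt(-3304/1885) = 2*I*sqrt(1557010)/1885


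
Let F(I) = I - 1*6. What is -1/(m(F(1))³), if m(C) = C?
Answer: 1/125 ≈ 0.0080000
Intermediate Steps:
F(I) = -6 + I (F(I) = I - 6 = -6 + I)
-1/(m(F(1))³) = -1/((-6 + 1)³) = -1/((-5)³) = -1/(-125) = -1*(-1/125) = 1/125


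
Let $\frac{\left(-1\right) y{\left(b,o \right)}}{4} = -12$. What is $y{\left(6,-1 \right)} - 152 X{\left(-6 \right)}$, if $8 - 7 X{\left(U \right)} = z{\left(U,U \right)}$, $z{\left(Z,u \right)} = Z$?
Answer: $-256$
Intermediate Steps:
$y{\left(b,o \right)} = 48$ ($y{\left(b,o \right)} = \left(-4\right) \left(-12\right) = 48$)
$X{\left(U \right)} = \frac{8}{7} - \frac{U}{7}$
$y{\left(6,-1 \right)} - 152 X{\left(-6 \right)} = 48 - 152 \left(\frac{8}{7} - - \frac{6}{7}\right) = 48 - 152 \left(\frac{8}{7} + \frac{6}{7}\right) = 48 - 304 = -256$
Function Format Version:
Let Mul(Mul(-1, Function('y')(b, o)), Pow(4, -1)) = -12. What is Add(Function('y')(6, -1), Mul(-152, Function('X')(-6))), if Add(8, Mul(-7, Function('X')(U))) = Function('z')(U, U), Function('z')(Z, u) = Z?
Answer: -256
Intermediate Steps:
Function('y')(b, o) = 48 (Function('y')(b, o) = Mul(-4, -12) = 48)
Function('X')(U) = Add(Rational(8, 7), Mul(Rational(-1, 7), U))
Add(Function('y')(6, -1), Mul(-152, Function('X')(-6))) = Add(48, Mul(-152, Add(Rational(8, 7), Mul(Rational(-1, 7), -6)))) = Add(48, Mul(-152, Add(Rational(8, 7), Rational(6, 7)))) = Add(48, Mul(-152, 2)) = Add(48, -304) = -256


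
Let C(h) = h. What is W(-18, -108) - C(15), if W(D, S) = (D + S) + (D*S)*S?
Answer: -210093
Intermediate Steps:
W(D, S) = D + S + D*S**2 (W(D, S) = (D + S) + D*S**2 = D + S + D*S**2)
W(-18, -108) - C(15) = (-18 - 108 - 18*(-108)**2) - 1*15 = (-18 - 108 - 18*11664) - 15 = (-18 - 108 - 209952) - 15 = -210078 - 15 = -210093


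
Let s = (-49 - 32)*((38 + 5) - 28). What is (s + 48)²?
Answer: 1361889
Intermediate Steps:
s = -1215 (s = -81*(43 - 28) = -81*15 = -1215)
(s + 48)² = (-1215 + 48)² = (-1167)² = 1361889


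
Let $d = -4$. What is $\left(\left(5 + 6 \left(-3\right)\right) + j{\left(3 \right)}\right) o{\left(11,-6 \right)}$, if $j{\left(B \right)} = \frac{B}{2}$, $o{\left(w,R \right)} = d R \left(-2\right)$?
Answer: $552$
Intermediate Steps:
$o{\left(w,R \right)} = 8 R$ ($o{\left(w,R \right)} = - 4 R \left(-2\right) = 8 R$)
$j{\left(B \right)} = \frac{B}{2}$ ($j{\left(B \right)} = B \frac{1}{2} = \frac{B}{2}$)
$\left(\left(5 + 6 \left(-3\right)\right) + j{\left(3 \right)}\right) o{\left(11,-6 \right)} = \left(\left(5 + 6 \left(-3\right)\right) + \frac{1}{2} \cdot 3\right) 8 \left(-6\right) = \left(\left(5 - 18\right) + \frac{3}{2}\right) \left(-48\right) = \left(-13 + \frac{3}{2}\right) \left(-48\right) = \left(- \frac{23}{2}\right) \left(-48\right) = 552$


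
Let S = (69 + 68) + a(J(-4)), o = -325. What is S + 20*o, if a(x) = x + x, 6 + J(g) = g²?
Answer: -6343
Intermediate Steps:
J(g) = -6 + g²
a(x) = 2*x
S = 157 (S = (69 + 68) + 2*(-6 + (-4)²) = 137 + 2*(-6 + 16) = 137 + 2*10 = 137 + 20 = 157)
S + 20*o = 157 + 20*(-325) = 157 - 6500 = -6343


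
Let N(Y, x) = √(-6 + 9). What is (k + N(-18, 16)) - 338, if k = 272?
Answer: -66 + √3 ≈ -64.268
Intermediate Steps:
N(Y, x) = √3
(k + N(-18, 16)) - 338 = (272 + √3) - 338 = -66 + √3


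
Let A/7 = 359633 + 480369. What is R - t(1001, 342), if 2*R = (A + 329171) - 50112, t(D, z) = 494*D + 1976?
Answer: 5166133/2 ≈ 2.5831e+6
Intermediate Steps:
A = 5880014 (A = 7*(359633 + 480369) = 7*840002 = 5880014)
t(D, z) = 1976 + 494*D
R = 6159073/2 (R = ((5880014 + 329171) - 50112)/2 = (6209185 - 50112)/2 = (1/2)*6159073 = 6159073/2 ≈ 3.0795e+6)
R - t(1001, 342) = 6159073/2 - (1976 + 494*1001) = 6159073/2 - (1976 + 494494) = 6159073/2 - 1*496470 = 6159073/2 - 496470 = 5166133/2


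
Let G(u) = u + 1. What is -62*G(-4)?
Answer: 186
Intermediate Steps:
G(u) = 1 + u
-62*G(-4) = -62*(1 - 4) = -62*(-3) = 186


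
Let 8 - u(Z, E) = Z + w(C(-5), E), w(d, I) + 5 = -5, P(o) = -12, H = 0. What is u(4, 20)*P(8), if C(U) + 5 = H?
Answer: -168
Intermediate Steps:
C(U) = -5 (C(U) = -5 + 0 = -5)
w(d, I) = -10 (w(d, I) = -5 - 5 = -10)
u(Z, E) = 18 - Z (u(Z, E) = 8 - (Z - 10) = 8 - (-10 + Z) = 8 + (10 - Z) = 18 - Z)
u(4, 20)*P(8) = (18 - 1*4)*(-12) = (18 - 4)*(-12) = 14*(-12) = -168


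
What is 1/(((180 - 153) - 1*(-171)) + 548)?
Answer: 1/746 ≈ 0.0013405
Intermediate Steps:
1/(((180 - 153) - 1*(-171)) + 548) = 1/((27 + 171) + 548) = 1/(198 + 548) = 1/746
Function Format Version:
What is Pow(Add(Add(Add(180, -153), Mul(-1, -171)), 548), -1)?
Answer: Rational(1, 746) ≈ 0.0013405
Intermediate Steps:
Pow(Add(Add(Add(180, -153), Mul(-1, -171)), 548), -1) = Pow(Add(Add(27, 171), 548), -1) = Pow(Add(198, 548), -1) = Pow(746, -1) = Rational(1, 746)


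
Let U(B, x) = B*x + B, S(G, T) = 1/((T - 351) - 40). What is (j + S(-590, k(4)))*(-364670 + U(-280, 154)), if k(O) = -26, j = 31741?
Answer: -5401212887720/417 ≈ -1.2953e+10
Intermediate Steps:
S(G, T) = 1/(-391 + T) (S(G, T) = 1/((-351 + T) - 40) = 1/(-391 + T))
U(B, x) = B + B*x
(j + S(-590, k(4)))*(-364670 + U(-280, 154)) = (31741 + 1/(-391 - 26))*(-364670 - 280*(1 + 154)) = (31741 + 1/(-417))*(-364670 - 280*155) = (31741 - 1/417)*(-364670 - 43400) = (13235996/417)*(-408070) = -5401212887720/417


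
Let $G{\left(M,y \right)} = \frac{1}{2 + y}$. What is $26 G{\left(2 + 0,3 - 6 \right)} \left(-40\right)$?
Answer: $1040$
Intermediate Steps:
$26 G{\left(2 + 0,3 - 6 \right)} \left(-40\right) = \frac{26}{2 + \left(3 - 6\right)} \left(-40\right) = \frac{26}{2 - 3} \left(-40\right) = \frac{26}{-1} \left(-40\right) = 26 \left(-1\right) \left(-40\right) = \left(-26\right) \left(-40\right) = 1040$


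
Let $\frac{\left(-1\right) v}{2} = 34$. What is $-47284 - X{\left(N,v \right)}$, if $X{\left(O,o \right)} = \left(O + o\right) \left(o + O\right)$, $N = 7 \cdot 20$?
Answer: $-52468$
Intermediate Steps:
$v = -68$ ($v = \left(-2\right) 34 = -68$)
$N = 140$
$X{\left(O,o \right)} = \left(O + o\right)^{2}$ ($X{\left(O,o \right)} = \left(O + o\right) \left(O + o\right) = \left(O + o\right)^{2}$)
$-47284 - X{\left(N,v \right)} = -47284 - \left(140 - 68\right)^{2} = -47284 - 72^{2} = -47284 - 5184 = -52468$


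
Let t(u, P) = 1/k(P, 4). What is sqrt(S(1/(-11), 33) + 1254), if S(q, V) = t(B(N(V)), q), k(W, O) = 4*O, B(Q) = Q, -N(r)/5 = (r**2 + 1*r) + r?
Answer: sqrt(20065)/4 ≈ 35.413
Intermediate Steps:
N(r) = -10*r - 5*r**2 (N(r) = -5*((r**2 + 1*r) + r) = -5*((r**2 + r) + r) = -5*((r + r**2) + r) = -5*(r**2 + 2*r) = -10*r - 5*r**2)
t(u, P) = 1/16 (t(u, P) = 1/(4*4) = 1/16)
S(q, V) = 1/16
sqrt(S(1/(-11), 33) + 1254) = sqrt(1/16 + 1254) = sqrt(20065/16) = sqrt(20065)/4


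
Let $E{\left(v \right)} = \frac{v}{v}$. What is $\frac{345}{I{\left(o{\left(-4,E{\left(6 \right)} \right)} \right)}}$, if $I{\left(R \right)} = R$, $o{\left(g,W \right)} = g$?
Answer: $- \frac{345}{4} \approx -86.25$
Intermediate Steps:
$E{\left(v \right)} = 1$
$\frac{345}{I{\left(o{\left(-4,E{\left(6 \right)} \right)} \right)}} = \frac{345}{-4} = 345 \left(- \frac{1}{4}\right) = - \frac{345}{4}$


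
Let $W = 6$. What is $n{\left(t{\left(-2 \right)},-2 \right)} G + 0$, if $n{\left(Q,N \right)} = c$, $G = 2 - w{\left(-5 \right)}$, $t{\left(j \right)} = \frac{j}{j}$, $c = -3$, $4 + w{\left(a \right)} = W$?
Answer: $0$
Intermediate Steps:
$w{\left(a \right)} = 2$ ($w{\left(a \right)} = -4 + 6 = 2$)
$t{\left(j \right)} = 1$
$G = 0$ ($G = 2 - 2 = 0$)
$n{\left(Q,N \right)} = -3$
$n{\left(t{\left(-2 \right)},-2 \right)} G + 0 = \left(-3\right) 0 + 0 = 0 + 0 = 0$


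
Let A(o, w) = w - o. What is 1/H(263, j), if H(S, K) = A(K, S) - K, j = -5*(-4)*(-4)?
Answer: 1/423 ≈ 0.0023641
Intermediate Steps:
j = -80 (j = 20*(-4) = -80)
H(S, K) = S - 2*K (H(S, K) = (S - K) - K = S - 2*K)
1/H(263, j) = 1/(263 - 2*(-80)) = 1/(263 + 160) = 1/423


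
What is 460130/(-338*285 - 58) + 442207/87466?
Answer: 297214717/1053834101 ≈ 0.28203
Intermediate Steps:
460130/(-338*285 - 58) + 442207/87466 = 460130/(-96330 - 58) + 442207*(1/87466) = 460130/(-96388) + 442207/87466 = 460130*(-1/96388) + 442207/87466 = -230065/48194 + 442207/87466 = 297214717/1053834101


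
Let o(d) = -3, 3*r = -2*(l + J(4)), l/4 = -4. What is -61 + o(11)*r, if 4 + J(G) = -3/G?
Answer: -205/2 ≈ -102.50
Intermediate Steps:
J(G) = -4 - 3/G
l = -16 (l = 4*(-4) = -16)
r = 83/6 (r = (-2*(-16 + (-4 - 3/4)))/3 = (-2*(-16 + (-4 - 3*¼)))/3 = (-2*(-16 + (-4 - ¾)))/3 = (-2*(-16 - 19/4))/3 = (-2*(-83/4))/3 = (⅓)*(83/2) = 83/6 ≈ 13.833)
-61 + o(11)*r = -61 - 3*83/6 = -61 - 83/2 = -205/2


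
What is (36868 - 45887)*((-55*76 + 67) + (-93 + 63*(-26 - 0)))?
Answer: 52707036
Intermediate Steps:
(36868 - 45887)*((-55*76 + 67) + (-93 + 63*(-26 - 0))) = -9019*((-4180 + 67) + (-93 + 63*(-26 - 1*0))) = -9019*(-4113 + (-93 + 63*(-26 + 0))) = -9019*(-4113 + (-93 + 63*(-26))) = -9019*(-4113 + (-93 - 1638)) = -9019*(-4113 - 1731) = -9019*(-5844) = 52707036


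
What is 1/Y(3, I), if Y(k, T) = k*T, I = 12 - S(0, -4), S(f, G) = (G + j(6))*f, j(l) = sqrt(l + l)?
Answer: 1/36 ≈ 0.027778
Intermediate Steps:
j(l) = sqrt(2)*sqrt(l) (j(l) = sqrt(2*l) = sqrt(2)*sqrt(l))
S(f, G) = f*(G + 2*sqrt(3)) (S(f, G) = (G + sqrt(2)*sqrt(6))*f = (G + 2*sqrt(3))*f = f*(G + 2*sqrt(3)))
I = 12 (I = 12 - 0*(-4 + 2*sqrt(3)) = 12 - 1*0 = 12 + 0 = 12)
Y(k, T) = T*k
1/Y(3, I) = 1/(12*3) = 1/36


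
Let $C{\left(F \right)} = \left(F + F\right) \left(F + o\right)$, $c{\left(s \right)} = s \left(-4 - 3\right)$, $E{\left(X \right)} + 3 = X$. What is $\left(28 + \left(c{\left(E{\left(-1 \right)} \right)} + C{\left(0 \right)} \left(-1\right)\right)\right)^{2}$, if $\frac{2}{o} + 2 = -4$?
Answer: $3136$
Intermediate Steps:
$o = - \frac{1}{3}$ ($o = \frac{2}{-2 - 4} = \frac{2}{-6} = 2 \left(- \frac{1}{6}\right) = - \frac{1}{3} \approx -0.33333$)
$E{\left(X \right)} = -3 + X$
$c{\left(s \right)} = - 7 s$ ($c{\left(s \right)} = s \left(-7\right) = - 7 s$)
$C{\left(F \right)} = 2 F \left(- \frac{1}{3} + F\right)$ ($C{\left(F \right)} = \left(F + F\right) \left(F - \frac{1}{3}\right) = 2 F \left(- \frac{1}{3} + F\right)$)
$\left(28 + \left(c{\left(E{\left(-1 \right)} \right)} + C{\left(0 \right)} \left(-1\right)\right)\right)^{2} = \left(28 - \left(7 \left(-3 - 1\right) - \frac{2}{3} \cdot 0 \left(-1 + 3 \cdot 0\right) \left(-1\right)\right)\right)^{2} = \left(28 + \left(\left(-7\right) \left(-4\right) + \frac{2}{3} \cdot 0 \left(-1 + 0\right) \left(-1\right)\right)\right)^{2} = \left(28 + \left(28 + \frac{2}{3} \cdot 0 \left(-1\right) \left(-1\right)\right)\right)^{2} = \left(28 + \left(28 + 0 \left(-1\right)\right)\right)^{2} = \left(28 + \left(28 + 0\right)\right)^{2} = \left(28 + 28\right)^{2} = 56^{2} = 3136$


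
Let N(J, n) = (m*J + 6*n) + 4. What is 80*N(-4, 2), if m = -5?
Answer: 2880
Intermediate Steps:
N(J, n) = 4 - 5*J + 6*n (N(J, n) = (-5*J + 6*n) + 4 = 4 - 5*J + 6*n)
80*N(-4, 2) = 80*(4 - 5*(-4) + 6*2) = 80*(4 + 20 + 12) = 80*36 = 2880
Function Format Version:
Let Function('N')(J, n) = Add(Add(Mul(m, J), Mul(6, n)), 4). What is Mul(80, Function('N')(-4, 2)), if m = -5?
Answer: 2880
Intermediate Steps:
Function('N')(J, n) = Add(4, Mul(-5, J), Mul(6, n)) (Function('N')(J, n) = Add(Add(Mul(-5, J), Mul(6, n)), 4) = Add(4, Mul(-5, J), Mul(6, n)))
Mul(80, Function('N')(-4, 2)) = Mul(80, Add(4, Mul(-5, -4), Mul(6, 2))) = Mul(80, Add(4, 20, 12)) = Mul(80, 36) = 2880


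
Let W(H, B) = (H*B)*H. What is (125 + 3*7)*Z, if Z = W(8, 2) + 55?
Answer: 26718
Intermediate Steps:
W(H, B) = B*H² (W(H, B) = (B*H)*H = B*H²)
Z = 183 (Z = 2*8² + 55 = 2*64 + 55 = 128 + 55 = 183)
(125 + 3*7)*Z = (125 + 3*7)*183 = (125 + 21)*183 = 146*183 = 26718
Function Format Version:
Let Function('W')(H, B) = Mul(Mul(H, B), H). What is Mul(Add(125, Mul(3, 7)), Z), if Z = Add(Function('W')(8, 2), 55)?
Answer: 26718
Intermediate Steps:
Function('W')(H, B) = Mul(B, Pow(H, 2)) (Function('W')(H, B) = Mul(Mul(B, H), H) = Mul(B, Pow(H, 2)))
Z = 183 (Z = Add(Mul(2, Pow(8, 2)), 55) = Add(Mul(2, 64), 55) = Add(128, 55) = 183)
Mul(Add(125, Mul(3, 7)), Z) = Mul(Add(125, Mul(3, 7)), 183) = Mul(Add(125, 21), 183) = Mul(146, 183) = 26718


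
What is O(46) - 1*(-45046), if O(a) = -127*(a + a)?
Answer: 33362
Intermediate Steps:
O(a) = -254*a
O(46) - 1*(-45046) = -254*46 - 1*(-45046) = -11684 + 45046 = 33362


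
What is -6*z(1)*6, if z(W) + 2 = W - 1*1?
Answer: 72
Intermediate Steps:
z(W) = -3 + W (z(W) = -2 + (W - 1*1) = -2 + (W - 1) = -2 + (-1 + W) = -3 + W)
-6*z(1)*6 = -6*(-3 + 1)*6 = -6*(-2)*6 = 12*6 = 72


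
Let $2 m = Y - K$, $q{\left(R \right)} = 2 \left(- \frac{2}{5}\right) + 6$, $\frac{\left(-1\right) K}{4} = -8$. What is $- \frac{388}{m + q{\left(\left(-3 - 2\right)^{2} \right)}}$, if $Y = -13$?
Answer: $\frac{3880}{173} \approx 22.428$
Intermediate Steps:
$K = 32$ ($K = \left(-4\right) \left(-8\right) = 32$)
$q{\left(R \right)} = \frac{26}{5}$ ($q{\left(R \right)} = 2 \left(\left(-2\right) \frac{1}{5}\right) + 6 = 2 \left(- \frac{2}{5}\right) + 6 = - \frac{4}{5} + 6 = \frac{26}{5}$)
$m = - \frac{45}{2}$ ($m = \frac{-13 - 32}{2} = \frac{1}{2} \left(-45\right) = - \frac{45}{2} \approx -22.5$)
$- \frac{388}{m + q{\left(\left(-3 - 2\right)^{2} \right)}} = - \frac{388}{- \frac{45}{2} + \frac{26}{5}} = - \frac{388}{- \frac{173}{10}} = \left(-388\right) \left(- \frac{10}{173}\right) = \frac{3880}{173}$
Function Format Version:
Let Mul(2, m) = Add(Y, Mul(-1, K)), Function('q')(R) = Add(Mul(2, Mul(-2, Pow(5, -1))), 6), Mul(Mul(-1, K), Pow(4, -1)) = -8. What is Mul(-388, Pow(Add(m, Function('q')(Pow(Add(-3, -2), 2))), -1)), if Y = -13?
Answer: Rational(3880, 173) ≈ 22.428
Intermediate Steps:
K = 32 (K = Mul(-4, -8) = 32)
Function('q')(R) = Rational(26, 5) (Function('q')(R) = Add(Mul(2, Mul(-2, Rational(1, 5))), 6) = Add(Mul(2, Rational(-2, 5)), 6) = Add(Rational(-4, 5), 6) = Rational(26, 5))
m = Rational(-45, 2) (m = Mul(Rational(1, 2), Add(-13, Mul(-1, 32))) = Mul(Rational(1, 2), Add(-13, -32)) = Mul(Rational(1, 2), -45) = Rational(-45, 2) ≈ -22.500)
Mul(-388, Pow(Add(m, Function('q')(Pow(Add(-3, -2), 2))), -1)) = Mul(-388, Pow(Add(Rational(-45, 2), Rational(26, 5)), -1)) = Mul(-388, Pow(Rational(-173, 10), -1)) = Mul(-388, Rational(-10, 173)) = Rational(3880, 173)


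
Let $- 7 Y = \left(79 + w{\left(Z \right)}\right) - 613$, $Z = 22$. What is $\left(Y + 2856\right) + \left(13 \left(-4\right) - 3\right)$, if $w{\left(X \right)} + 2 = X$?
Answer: $\frac{20121}{7} \approx 2874.4$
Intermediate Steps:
$w{\left(X \right)} = -2 + X$
$Y = \frac{514}{7}$ ($Y = - \frac{\left(79 + \left(-2 + 22\right)\right) - 613}{7} = - \frac{\left(79 + 20\right) - 613}{7} = - \frac{99 - 613}{7} = \left(- \frac{1}{7}\right) \left(-514\right) = \frac{514}{7} \approx 73.429$)
$\left(Y + 2856\right) + \left(13 \left(-4\right) - 3\right) = \left(\frac{514}{7} + 2856\right) + \left(13 \left(-4\right) - 3\right) = \frac{20506}{7} - 55 = \frac{20121}{7}$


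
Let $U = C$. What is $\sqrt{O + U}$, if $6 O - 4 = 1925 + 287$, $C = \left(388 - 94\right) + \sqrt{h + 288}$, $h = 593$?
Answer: $\frac{\sqrt{5970 + 9 \sqrt{881}}}{3} \approx 26.325$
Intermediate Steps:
$C = 294 + \sqrt{881}$ ($C = \left(388 - 94\right) + \sqrt{593 + 288} = 294 + \sqrt{881} \approx 323.68$)
$U = 294 + \sqrt{881} \approx 323.68$
$O = \frac{1108}{3}$ ($O = \frac{2}{3} + \frac{1925 + 287}{6} = \frac{2}{3} + \frac{1}{6} \cdot 2212 = \frac{2}{3} + \frac{1106}{3} = \frac{1108}{3} \approx 369.33$)
$\sqrt{O + U} = \sqrt{\frac{1108}{3} + \left(294 + \sqrt{881}\right)} = \sqrt{\frac{1990}{3} + \sqrt{881}}$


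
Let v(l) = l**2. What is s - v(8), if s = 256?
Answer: 192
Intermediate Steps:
s - v(8) = 256 - 1*8**2 = 256 - 1*64 = 256 - 64 = 192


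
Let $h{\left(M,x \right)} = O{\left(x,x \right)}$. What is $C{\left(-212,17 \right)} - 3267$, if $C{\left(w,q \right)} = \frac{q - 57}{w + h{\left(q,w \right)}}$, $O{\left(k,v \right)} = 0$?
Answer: $- \frac{173141}{53} \approx -3266.8$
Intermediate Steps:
$h{\left(M,x \right)} = 0$
$C{\left(w,q \right)} = \frac{-57 + q}{w}$ ($C{\left(w,q \right)} = \frac{q - 57}{w + 0} = \frac{-57 + q}{w}$)
$C{\left(-212,17 \right)} - 3267 = \frac{-57 + 17}{-212} - 3267 = \left(- \frac{1}{212}\right) \left(-40\right) - 3267 = \frac{10}{53} - 3267 = - \frac{173141}{53}$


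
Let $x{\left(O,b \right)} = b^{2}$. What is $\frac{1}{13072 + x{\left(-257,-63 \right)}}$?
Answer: $\frac{1}{17041} \approx 5.8682 \cdot 10^{-5}$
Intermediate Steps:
$\frac{1}{13072 + x{\left(-257,-63 \right)}} = \frac{1}{13072 + \left(-63\right)^{2}} = \frac{1}{13072 + 3969} = \frac{1}{17041}$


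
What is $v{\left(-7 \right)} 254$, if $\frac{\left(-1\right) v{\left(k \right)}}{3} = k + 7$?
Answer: $0$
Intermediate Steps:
$v{\left(k \right)} = -21 - 3 k$ ($v{\left(k \right)} = - 3 \left(k + 7\right) = - 3 \left(7 + k\right) = -21 - 3 k$)
$v{\left(-7 \right)} 254 = \left(-21 - -21\right) 254 = \left(-21 + 21\right) 254 = 0 \cdot 254 = 0$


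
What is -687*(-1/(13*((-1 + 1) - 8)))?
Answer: -687/104 ≈ -6.6058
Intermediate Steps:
-687*(-1/(13*((-1 + 1) - 8))) = -687*(-1/(13*(0 - 8))) = -687/((-13*(-8))) = -687/104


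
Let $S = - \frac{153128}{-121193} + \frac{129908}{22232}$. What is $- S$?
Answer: $- \frac{4787070485}{673590694} \approx -7.1068$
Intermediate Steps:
$S = \frac{4787070485}{673590694}$ ($S = \left(-153128\right) \left(- \frac{1}{121193}\right) + 129908 \cdot \frac{1}{22232} = \frac{153128}{121193} + \frac{32477}{5558} = \frac{4787070485}{673590694} \approx 7.1068$)
$- S = \left(-1\right) \frac{4787070485}{673590694} = - \frac{4787070485}{673590694}$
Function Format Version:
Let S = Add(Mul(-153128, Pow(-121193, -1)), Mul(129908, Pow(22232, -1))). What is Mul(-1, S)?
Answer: Rational(-4787070485, 673590694) ≈ -7.1068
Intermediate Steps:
S = Rational(4787070485, 673590694) (S = Add(Mul(-153128, Rational(-1, 121193)), Mul(129908, Rational(1, 22232))) = Add(Rational(153128, 121193), Rational(32477, 5558)) = Rational(4787070485, 673590694) ≈ 7.1068)
Mul(-1, S) = Mul(-1, Rational(4787070485, 673590694)) = Rational(-4787070485, 673590694)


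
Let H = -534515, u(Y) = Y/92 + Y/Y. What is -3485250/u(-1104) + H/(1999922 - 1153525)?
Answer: 2949899264585/9310367 ≈ 3.1684e+5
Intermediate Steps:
u(Y) = 1 + Y/92 (u(Y) = Y*(1/92) + 1 = Y/92 + 1 = 1 + Y/92)
-3485250/u(-1104) + H/(1999922 - 1153525) = -3485250/(1 + (1/92)*(-1104)) - 534515/(1999922 - 1153525) = -3485250/(1 - 12) - 534515/846397 = -3485250/(-11) - 534515*1/846397 = -3485250*(-1/11) - 534515/846397 = 3485250/11 - 534515/846397 = 2949899264585/9310367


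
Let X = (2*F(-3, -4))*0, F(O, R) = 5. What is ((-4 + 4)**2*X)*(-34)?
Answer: 0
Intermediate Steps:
X = 0 (X = (2*5)*0 = 10*0 = 0)
((-4 + 4)**2*X)*(-34) = ((-4 + 4)**2*0)*(-34) = (0**2*0)*(-34) = (0*0)*(-34) = 0*(-34) = 0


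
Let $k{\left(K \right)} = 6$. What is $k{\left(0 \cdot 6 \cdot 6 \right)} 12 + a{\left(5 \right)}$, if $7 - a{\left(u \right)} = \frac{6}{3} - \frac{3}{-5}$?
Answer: $\frac{382}{5} \approx 76.4$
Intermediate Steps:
$a{\left(u \right)} = \frac{22}{5}$ ($a{\left(u \right)} = 7 - \left(\frac{6}{3} - \frac{3}{-5}\right) = 7 - \left(6 \cdot \frac{1}{3} - - \frac{3}{5}\right) = 7 - \left(2 + \frac{3}{5}\right) = 7 - \frac{13}{5} = \frac{22}{5}$)
$k{\left(0 \cdot 6 \cdot 6 \right)} 12 + a{\left(5 \right)} = 6 \cdot 12 + \frac{22}{5} = 72 + \frac{22}{5} = \frac{382}{5}$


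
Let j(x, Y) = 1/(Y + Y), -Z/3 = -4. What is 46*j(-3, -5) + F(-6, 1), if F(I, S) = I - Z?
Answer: -113/5 ≈ -22.600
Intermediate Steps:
Z = 12 (Z = -3*(-4) = 12)
j(x, Y) = 1/(2*Y)
F(I, S) = -12 + I (F(I, S) = I - 1*12 = I - 12 = -12 + I)
46*j(-3, -5) + F(-6, 1) = 46*((1/2)/(-5)) + (-12 - 6) = 46*((1/2)*(-1/5)) - 18 = 46*(-1/10) - 18 = -23/5 - 18 = -113/5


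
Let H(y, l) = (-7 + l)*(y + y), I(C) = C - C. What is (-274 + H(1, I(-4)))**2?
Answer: 82944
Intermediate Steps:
I(C) = 0
H(y, l) = 2*y*(-7 + l) (H(y, l) = (-7 + l)*(2*y) = 2*y*(-7 + l))
(-274 + H(1, I(-4)))**2 = (-274 + 2*1*(-7 + 0))**2 = (-274 + 2*1*(-7))**2 = (-274 - 14)**2 = (-288)**2 = 82944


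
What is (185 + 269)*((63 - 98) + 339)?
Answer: 138016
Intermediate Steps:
(185 + 269)*((63 - 98) + 339) = 454*(-35 + 339) = 454*304 = 138016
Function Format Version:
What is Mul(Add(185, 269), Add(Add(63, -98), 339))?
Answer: 138016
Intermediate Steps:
Mul(Add(185, 269), Add(Add(63, -98), 339)) = Mul(454, Add(-35, 339)) = Mul(454, 304) = 138016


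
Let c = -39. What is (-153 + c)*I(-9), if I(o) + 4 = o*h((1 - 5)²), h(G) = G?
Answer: 28416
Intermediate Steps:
I(o) = -4 + 16*o (I(o) = -4 + o*(1 - 5)² = -4 + o*(-4)² = -4 + o*16 = -4 + 16*o)
(-153 + c)*I(-9) = (-153 - 39)*(-4 + 16*(-9)) = -192*(-4 - 144) = -192*(-148) = 28416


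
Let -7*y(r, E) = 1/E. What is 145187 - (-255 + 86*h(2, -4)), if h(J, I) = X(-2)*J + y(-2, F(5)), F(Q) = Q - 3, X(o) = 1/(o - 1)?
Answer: 3055615/21 ≈ 1.4551e+5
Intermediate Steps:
X(o) = 1/(-1 + o)
F(Q) = -3 + Q
y(r, E) = -1/(7*E)
h(J, I) = -1/14 - J/3 (h(J, I) = J/(-1 - 2) - 1/(7*(-3 + 5)) = J/(-3) - 1/7/2 = -J/3 - 1/7*1/2 = -J/3 - 1/14 = -1/14 - J/3)
145187 - (-255 + 86*h(2, -4)) = 145187 - (-255 + 86*(-1/14 - 1/3*2)) = 145187 - (-255 + 86*(-1/14 - 2/3)) = 145187 - (-255 + 86*(-31/42)) = 145187 - (-255 - 1333/21) = 145187 - 1*(-6688/21) = 145187 + 6688/21 = 3055615/21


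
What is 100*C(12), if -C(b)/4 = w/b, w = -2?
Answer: 200/3 ≈ 66.667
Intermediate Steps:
C(b) = 8/b (C(b) = -(-8)/b = 8/b)
100*C(12) = 100*(8/12) = 100*(8*(1/12)) = 100*(⅔) = 200/3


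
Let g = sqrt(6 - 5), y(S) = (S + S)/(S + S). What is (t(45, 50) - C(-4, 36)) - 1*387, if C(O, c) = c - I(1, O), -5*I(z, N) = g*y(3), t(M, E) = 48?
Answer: -1876/5 ≈ -375.20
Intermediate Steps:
y(S) = 1 (y(S) = (2*S)/((2*S)) = (2*S)*(1/(2*S)) = 1)
g = 1 (g = sqrt(1) = 1)
I(z, N) = -1/5
C(O, c) = 1/5 + c (C(O, c) = c - 1*(-1/5) = c + 1/5 = 1/5 + c)
(t(45, 50) - C(-4, 36)) - 1*387 = (48 - (1/5 + 36)) - 1*387 = (48 - 1*181/5) - 387 = (48 - 181/5) - 387 = 59/5 - 387 = -1876/5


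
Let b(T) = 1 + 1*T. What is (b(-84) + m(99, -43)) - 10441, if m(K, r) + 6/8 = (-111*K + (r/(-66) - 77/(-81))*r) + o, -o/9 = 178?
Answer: -82630063/3564 ≈ -23185.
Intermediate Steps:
o = -1602 (o = -9*178 = -1602)
b(T) = 1 + T
m(K, r) = -6411/4 - 111*K + r*(77/81 - r/66) (m(K, r) = -3/4 + ((-111*K + (r/(-66) - 77/(-81))*r) - 1602) = -3/4 + ((-111*K + (r*(-1/66) - 77*(-1/81))*r) - 1602) = -3/4 + ((-111*K + (-r/66 + 77/81)*r) - 1602) = -3/4 + ((-111*K + (77/81 - r/66)*r) - 1602) = -3/4 + ((-111*K + r*(77/81 - r/66)) - 1602) = -3/4 + (-1602 - 111*K + r*(77/81 - r/66)) = -6411/4 - 111*K + r*(77/81 - r/66))
(b(-84) + m(99, -43)) - 10441 = ((1 - 84) + (-6411/4 - 111*99 - 1/66*(-43)**2 + (77/81)*(-43))) - 10441 = (-83 + (-6411/4 - 10989 - 1/66*1849 - 3311/81)) - 10441 = (-83 + (-6411/4 - 10989 - 1849/66 - 3311/81)) - 10441 = (-83 - 45122527/3564) - 10441 = -45418339/3564 - 10441 = -82630063/3564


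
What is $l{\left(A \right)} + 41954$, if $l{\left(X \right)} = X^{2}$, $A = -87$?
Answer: $49523$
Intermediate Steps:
$l{\left(A \right)} + 41954 = \left(-87\right)^{2} + 41954 = 7569 + 41954 = 49523$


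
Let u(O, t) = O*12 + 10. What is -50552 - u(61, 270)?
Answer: -51294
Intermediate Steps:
u(O, t) = 10 + 12*O (u(O, t) = 12*O + 10 = 10 + 12*O)
-50552 - u(61, 270) = -50552 - (10 + 12*61) = -50552 - (10 + 732) = -50552 - 1*742 = -50552 - 742 = -51294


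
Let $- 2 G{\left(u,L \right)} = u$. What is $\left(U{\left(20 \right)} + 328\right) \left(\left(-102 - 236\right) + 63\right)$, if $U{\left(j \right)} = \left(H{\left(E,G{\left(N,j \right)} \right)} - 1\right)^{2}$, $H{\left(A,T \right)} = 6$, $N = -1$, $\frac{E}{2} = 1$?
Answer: $-97075$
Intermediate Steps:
$E = 2$ ($E = 2 \cdot 1 = 2$)
$G{\left(u,L \right)} = - \frac{u}{2}$
$U{\left(j \right)} = 25$ ($U{\left(j \right)} = \left(6 - 1\right)^{2} = 5^{2} = 25$)
$\left(U{\left(20 \right)} + 328\right) \left(\left(-102 - 236\right) + 63\right) = \left(25 + 328\right) \left(\left(-102 - 236\right) + 63\right) = 353 \left(\left(-102 - 236\right) + 63\right) = 353 \left(-338 + 63\right) = 353 \left(-275\right) = -97075$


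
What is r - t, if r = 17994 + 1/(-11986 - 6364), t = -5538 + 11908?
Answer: 213300399/18350 ≈ 11624.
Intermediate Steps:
t = 6370
r = 330189899/18350 (r = 17994 + 1/(-18350) = 17994 - 1/18350 = 330189899/18350 ≈ 17994.)
r - t = 330189899/18350 - 1*6370 = 330189899/18350 - 6370 = 213300399/18350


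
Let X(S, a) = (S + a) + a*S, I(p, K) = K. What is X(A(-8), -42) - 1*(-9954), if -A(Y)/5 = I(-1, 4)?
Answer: 10732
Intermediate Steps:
A(Y) = -20 (A(Y) = -5*4 = -20)
X(S, a) = S + a + S*a (X(S, a) = (S + a) + S*a = S + a + S*a)
X(A(-8), -42) - 1*(-9954) = (-20 - 42 - 20*(-42)) - 1*(-9954) = (-20 - 42 + 840) + 9954 = 778 + 9954 = 10732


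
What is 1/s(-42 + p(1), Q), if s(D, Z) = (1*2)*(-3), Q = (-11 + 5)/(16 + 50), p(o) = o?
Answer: -1/6 ≈ -0.16667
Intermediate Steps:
Q = -1/11 (Q = -6/66 = -6*1/66 = -1/11 ≈ -0.090909)
s(D, Z) = -6 (s(D, Z) = 2*(-3) = -6)
1/s(-42 + p(1), Q) = 1/(-6) = -1/6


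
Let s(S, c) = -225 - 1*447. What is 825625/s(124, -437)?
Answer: -825625/672 ≈ -1228.6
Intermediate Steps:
s(S, c) = -672 (s(S, c) = -225 - 447 = -672)
825625/s(124, -437) = 825625/(-672) = 825625*(-1/672) = -825625/672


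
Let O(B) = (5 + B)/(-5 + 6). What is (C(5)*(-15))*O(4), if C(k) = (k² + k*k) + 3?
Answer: -7155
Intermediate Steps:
C(k) = 3 + 2*k² (C(k) = (k² + k²) + 3 = 2*k² + 3 = 3 + 2*k²)
O(B) = 5 + B (O(B) = (5 + B)/1 = (5 + B)*1 = 5 + B)
(C(5)*(-15))*O(4) = ((3 + 2*5²)*(-15))*(5 + 4) = ((3 + 2*25)*(-15))*9 = ((3 + 50)*(-15))*9 = (53*(-15))*9 = -795*9 = -7155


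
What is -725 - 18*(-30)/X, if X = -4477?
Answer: -3246365/4477 ≈ -725.12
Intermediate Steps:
-725 - 18*(-30)/X = -725 - 18*(-30)/(-4477) = -725 - (-540)*(-1)/4477 = -725 - 1*540/4477 = -725 - 540/4477 = -3246365/4477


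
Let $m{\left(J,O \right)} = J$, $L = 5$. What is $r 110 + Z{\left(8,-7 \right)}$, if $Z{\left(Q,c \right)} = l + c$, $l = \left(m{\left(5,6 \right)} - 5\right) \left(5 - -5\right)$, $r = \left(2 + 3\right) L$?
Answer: $2743$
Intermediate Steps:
$r = 25$ ($r = \left(2 + 3\right) 5 = 5 \cdot 5 = 25$)
$l = 0$ ($l = \left(5 - 5\right) \left(5 - -5\right) = 0 \left(5 + 5\right) = 0 \cdot 10 = 0$)
$Z{\left(Q,c \right)} = c$ ($Z{\left(Q,c \right)} = 0 + c = c$)
$r 110 + Z{\left(8,-7 \right)} = 25 \cdot 110 - 7 = 2750 - 7 = 2743$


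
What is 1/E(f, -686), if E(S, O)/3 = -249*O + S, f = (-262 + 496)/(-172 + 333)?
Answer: 161/82503864 ≈ 1.9514e-6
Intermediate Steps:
f = 234/161 ≈ 1.4534
E(S, O) = -747*O + 3*S (E(S, O) = 3*(-249*O + S) = 3*(S - 249*O) = -747*O + 3*S)
1/E(f, -686) = 1/(-747*(-686) + 3*(234/161)) = 1/(512442 + 702/161) = 1/(82503864/161) = 161/82503864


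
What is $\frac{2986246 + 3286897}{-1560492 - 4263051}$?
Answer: $- \frac{6273143}{5823543} \approx -1.0772$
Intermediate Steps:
$\frac{2986246 + 3286897}{-1560492 - 4263051} = \frac{6273143}{-5823543} = 6273143 \left(- \frac{1}{5823543}\right) = - \frac{6273143}{5823543}$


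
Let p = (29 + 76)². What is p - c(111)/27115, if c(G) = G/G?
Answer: 298942874/27115 ≈ 11025.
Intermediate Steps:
c(G) = 1
p = 11025 (p = 105² = 11025)
p - c(111)/27115 = 11025 - 1/27115 = 298942874/27115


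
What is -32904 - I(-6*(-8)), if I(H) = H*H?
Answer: -35208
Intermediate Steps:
I(H) = H²
-32904 - I(-6*(-8)) = -32904 - (-6*(-8))² = -32904 - 1*48² = -32904 - 1*2304 = -32904 - 2304 = -35208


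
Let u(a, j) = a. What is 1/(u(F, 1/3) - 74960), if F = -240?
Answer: -1/75200 ≈ -1.3298e-5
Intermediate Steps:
1/(u(F, 1/3) - 74960) = 1/(-240 - 74960) = 1/(-75200) = -1/75200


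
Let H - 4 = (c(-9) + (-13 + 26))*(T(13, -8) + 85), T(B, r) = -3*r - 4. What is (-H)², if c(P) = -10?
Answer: 101761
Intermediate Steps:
T(B, r) = -4 - 3*r
H = 319 (H = 4 + (-10 + (-13 + 26))*((-4 - 3*(-8)) + 85) = 4 + (-10 + 13)*((-4 + 24) + 85) = 4 + 3*(20 + 85) = 4 + 3*105 = 4 + 315 = 319)
(-H)² = (-1*319)² = (-319)² = 101761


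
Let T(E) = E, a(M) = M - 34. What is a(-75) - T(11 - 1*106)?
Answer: -14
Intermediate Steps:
a(M) = -34 + M
a(-75) - T(11 - 1*106) = (-34 - 75) - (11 - 1*106) = -109 - (11 - 106) = -109 - 1*(-95) = -109 + 95 = -14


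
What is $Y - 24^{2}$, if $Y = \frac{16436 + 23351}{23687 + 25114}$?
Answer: $- \frac{28069589}{48801} \approx -575.18$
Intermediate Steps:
$Y = \frac{39787}{48801} \approx 0.81529$
$Y - 24^{2} = \frac{39787}{48801} - 24^{2} = \frac{39787}{48801} - 576 = - \frac{28069589}{48801}$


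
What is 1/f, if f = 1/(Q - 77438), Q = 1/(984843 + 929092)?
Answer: -148211298529/1913935 ≈ -77438.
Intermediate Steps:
Q = 1/1913935 ≈ 5.2248e-7
f = -1913935/148211298529 (f = 1/(1/1913935 - 77438) = 1/(-148211298529/1913935) = -1913935/148211298529 ≈ -1.2914e-5)
1/f = 1/(-1913935/148211298529) = -148211298529/1913935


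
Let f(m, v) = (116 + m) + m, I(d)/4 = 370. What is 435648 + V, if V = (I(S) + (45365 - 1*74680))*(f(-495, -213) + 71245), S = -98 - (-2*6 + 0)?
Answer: -1958341137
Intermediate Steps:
S = -86 (S = -98 - (-12 + 0) = -98 - 1*(-12) = -98 + 12 = -86)
I(d) = 1480 (I(d) = 4*370 = 1480)
f(m, v) = 116 + 2*m
V = -1958776785 (V = (1480 + (45365 - 1*74680))*((116 + 2*(-495)) + 71245) = (1480 + (45365 - 74680))*((116 - 990) + 71245) = (1480 - 29315)*(-874 + 71245) = -27835*70371 = -1958776785)
435648 + V = 435648 - 1958776785 = -1958341137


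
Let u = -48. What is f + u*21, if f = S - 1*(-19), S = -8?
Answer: -997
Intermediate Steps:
f = 11 (f = -8 - 1*(-19) = -8 + 19 = 11)
f + u*21 = 11 - 48*21 = 11 - 1008 = -997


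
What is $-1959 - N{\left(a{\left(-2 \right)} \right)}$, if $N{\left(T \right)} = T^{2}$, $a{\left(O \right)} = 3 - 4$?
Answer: $-1960$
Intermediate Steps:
$a{\left(O \right)} = -1$ ($a{\left(O \right)} = 3 - 4 = -1$)
$-1959 - N{\left(a{\left(-2 \right)} \right)} = -1959 - \left(-1\right)^{2} = -1959 - 1 = -1960$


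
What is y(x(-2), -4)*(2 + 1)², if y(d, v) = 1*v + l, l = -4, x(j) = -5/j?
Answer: -72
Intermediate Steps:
y(d, v) = -4 + v (y(d, v) = 1*v - 4 = v - 4 = -4 + v)
y(x(-2), -4)*(2 + 1)² = (-4 - 4)*(2 + 1)² = -8*3² = -8*9 = -72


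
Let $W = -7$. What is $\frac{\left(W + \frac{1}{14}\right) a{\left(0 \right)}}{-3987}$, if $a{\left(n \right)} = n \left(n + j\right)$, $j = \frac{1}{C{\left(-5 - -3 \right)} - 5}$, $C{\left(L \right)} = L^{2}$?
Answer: $0$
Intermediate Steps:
$j = -1$ ($j = \frac{1}{\left(-5 - -3\right)^{2} - 5} = \frac{1}{\left(-5 + 3\right)^{2} - 5} = \frac{1}{\left(-2\right)^{2} - 5} = \frac{1}{4 - 5} = \frac{1}{-1} = -1$)
$a{\left(n \right)} = n \left(-1 + n\right)$ ($a{\left(n \right)} = n \left(n - 1\right) = n \left(-1 + n\right)$)
$\frac{\left(W + \frac{1}{14}\right) a{\left(0 \right)}}{-3987} = \frac{\left(-7 + \frac{1}{14}\right) 0 \left(-1 + 0\right)}{-3987} = \left(-7 + \frac{1}{14}\right) 0 \left(-1\right) \left(- \frac{1}{3987}\right) = \left(- \frac{97}{14}\right) 0 \left(- \frac{1}{3987}\right) = 0 \left(- \frac{1}{3987}\right) = 0$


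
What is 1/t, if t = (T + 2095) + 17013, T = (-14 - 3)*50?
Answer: 1/18258 ≈ 5.4770e-5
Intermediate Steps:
T = -850 (T = -17*50 = -850)
t = 18258 (t = (-850 + 2095) + 17013 = 1245 + 17013 = 18258)
1/t = 1/18258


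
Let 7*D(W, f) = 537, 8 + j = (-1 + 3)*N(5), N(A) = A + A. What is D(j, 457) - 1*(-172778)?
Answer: 1209983/7 ≈ 1.7285e+5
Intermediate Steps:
N(A) = 2*A
j = 12 (j = -8 + (-1 + 3)*(2*5) = -8 + 2*10 = -8 + 20 = 12)
D(W, f) = 537/7 (D(W, f) = (⅐)*537 = 537/7)
D(j, 457) - 1*(-172778) = 537/7 - 1*(-172778) = 537/7 + 172778 = 1209983/7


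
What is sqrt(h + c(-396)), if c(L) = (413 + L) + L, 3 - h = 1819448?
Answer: 4*I*sqrt(113739) ≈ 1349.0*I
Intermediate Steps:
h = -1819445 (h = 3 - 1*1819448 = 3 - 1819448 = -1819445)
c(L) = 413 + 2*L
sqrt(h + c(-396)) = sqrt(-1819445 + (413 + 2*(-396))) = sqrt(-1819445 + (413 - 792)) = sqrt(-1819445 - 379) = sqrt(-1819824) = 4*I*sqrt(113739)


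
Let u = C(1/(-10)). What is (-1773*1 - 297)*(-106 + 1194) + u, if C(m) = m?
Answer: -22521601/10 ≈ -2.2522e+6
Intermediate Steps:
u = -1/10 (u = 1/(-10) = -1/10 ≈ -0.10000)
(-1773*1 - 297)*(-106 + 1194) + u = (-1773*1 - 297)*(-106 + 1194) - 1/10 = (-1773 - 297)*1088 - 1/10 = -2070*1088 - 1/10 = -2252160 - 1/10 = -22521601/10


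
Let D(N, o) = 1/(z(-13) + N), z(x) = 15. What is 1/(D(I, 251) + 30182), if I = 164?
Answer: 179/5402579 ≈ 3.3132e-5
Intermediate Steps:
D(N, o) = 1/(15 + N)
1/(D(I, 251) + 30182) = 1/(1/(15 + 164) + 30182) = 1/(1/179 + 30182) = 1/(5402579/179) = 179/5402579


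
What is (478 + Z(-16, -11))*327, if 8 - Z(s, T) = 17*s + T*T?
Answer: 208299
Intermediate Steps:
Z(s, T) = 8 - T² - 17*s (Z(s, T) = 8 - (17*s + T*T) = 8 - (17*s + T²) = 8 - (T² + 17*s) = 8 + (-T² - 17*s) = 8 - T² - 17*s)
(478 + Z(-16, -11))*327 = (478 + (8 - 1*(-11)² - 17*(-16)))*327 = (478 + (8 - 1*121 + 272))*327 = (478 + (8 - 121 + 272))*327 = (478 + 159)*327 = 637*327 = 208299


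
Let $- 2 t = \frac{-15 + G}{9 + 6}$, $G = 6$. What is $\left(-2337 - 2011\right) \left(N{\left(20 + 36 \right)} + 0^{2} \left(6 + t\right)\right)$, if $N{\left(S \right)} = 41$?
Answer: $-178268$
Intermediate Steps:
$t = \frac{3}{10}$ ($t = - \frac{\left(-15 + 6\right) \frac{1}{9 + 6}}{2} = - \frac{\left(-9\right) \frac{1}{15}}{2} = \left(- \frac{1}{2}\right) \left(- \frac{3}{5}\right) = \frac{3}{10} \approx 0.3$)
$\left(-2337 - 2011\right) \left(N{\left(20 + 36 \right)} + 0^{2} \left(6 + t\right)\right) = \left(-2337 - 2011\right) \left(41 + 0^{2} \left(6 + \frac{3}{10}\right)\right) = \left(-2337 - 2011\right) \left(41 + 0 \cdot \frac{63}{10}\right) = \left(-2337 - 2011\right) \left(41 + 0\right) = \left(-4348\right) 41 = -178268$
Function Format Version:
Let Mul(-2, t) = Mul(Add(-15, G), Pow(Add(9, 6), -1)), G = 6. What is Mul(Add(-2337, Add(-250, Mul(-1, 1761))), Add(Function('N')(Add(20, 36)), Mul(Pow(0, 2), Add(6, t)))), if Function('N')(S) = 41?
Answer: -178268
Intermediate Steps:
t = Rational(3, 10) (t = Mul(Rational(-1, 2), Mul(Add(-15, 6), Pow(Add(9, 6), -1))) = Mul(Rational(-1, 2), Mul(-9, Pow(15, -1))) = Mul(Rational(-1, 2), Mul(-9, Rational(1, 15))) = Mul(Rational(-1, 2), Rational(-3, 5)) = Rational(3, 10) ≈ 0.30000)
Mul(Add(-2337, Add(-250, Mul(-1, 1761))), Add(Function('N')(Add(20, 36)), Mul(Pow(0, 2), Add(6, t)))) = Mul(Add(-2337, Add(-250, Mul(-1, 1761))), Add(41, Mul(Pow(0, 2), Add(6, Rational(3, 10))))) = Mul(Add(-2337, Add(-250, -1761)), Add(41, Mul(0, Rational(63, 10)))) = Mul(Add(-2337, -2011), Add(41, 0)) = Mul(-4348, 41) = -178268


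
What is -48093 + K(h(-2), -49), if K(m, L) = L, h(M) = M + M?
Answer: -48142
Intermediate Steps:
h(M) = 2*M
-48093 + K(h(-2), -49) = -48093 - 49 = -48142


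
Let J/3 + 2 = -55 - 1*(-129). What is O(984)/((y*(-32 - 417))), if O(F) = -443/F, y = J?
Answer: 443/95432256 ≈ 4.6420e-6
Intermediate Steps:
J = 216 (J = -6 + 3*(-55 - 1*(-129)) = -6 + 3*(-55 + 129) = -6 + 3*74 = -6 + 222 = 216)
y = 216
O(984)/((y*(-32 - 417))) = (-443/984)/((216*(-32 - 417))) = (-443*1/984)/((216*(-449))) = -443/984/(-96984) = -443/984*(-1/96984) = 443/95432256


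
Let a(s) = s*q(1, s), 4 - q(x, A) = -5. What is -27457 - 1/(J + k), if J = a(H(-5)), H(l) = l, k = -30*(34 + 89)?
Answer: -102551894/3735 ≈ -27457.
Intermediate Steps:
k = -3690 (k = -30*123 = -3690)
q(x, A) = 9 (q(x, A) = 4 - 1*(-5) = 4 + 5 = 9)
a(s) = 9*s (a(s) = s*9 = 9*s)
J = -45 (J = 9*(-5) = -45)
-27457 - 1/(J + k) = -27457 - 1/(-45 - 3690) = -27457 - 1/(-3735) = -27457 - 1*(-1/3735) = -27457 + 1/3735 = -102551894/3735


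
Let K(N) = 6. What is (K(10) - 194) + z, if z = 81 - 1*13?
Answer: -120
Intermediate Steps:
z = 68 (z = 81 - 13 = 68)
(K(10) - 194) + z = (6 - 194) + 68 = -188 + 68 = -120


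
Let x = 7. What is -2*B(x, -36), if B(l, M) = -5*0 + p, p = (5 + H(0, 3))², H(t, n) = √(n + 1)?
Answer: -98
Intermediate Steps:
H(t, n) = √(1 + n)
p = 49 (p = (5 + √(1 + 3))² = (5 + √4)² = (5 + 2)² = 7² = 49)
B(l, M) = 49 (B(l, M) = -5*0 + 49 = 0 + 49 = 49)
-2*B(x, -36) = -2*49 = -98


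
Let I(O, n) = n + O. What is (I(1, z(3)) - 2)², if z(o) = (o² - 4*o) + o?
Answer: 1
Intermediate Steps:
z(o) = o² - 3*o
I(O, n) = O + n
(I(1, z(3)) - 2)² = ((1 + 3*(-3 + 3)) - 2)² = ((1 + 3*0) - 2)² = ((1 + 0) - 2)² = (1 - 2)² = (-1)² = 1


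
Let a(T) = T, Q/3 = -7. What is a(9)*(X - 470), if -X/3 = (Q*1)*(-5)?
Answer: -7065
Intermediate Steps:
Q = -21 (Q = 3*(-7) = -21)
X = -315 (X = -3*(-21*1)*(-5) = -(-63)*(-5) = -3*105 = -315)
a(9)*(X - 470) = 9*(-315 - 470) = 9*(-785) = -7065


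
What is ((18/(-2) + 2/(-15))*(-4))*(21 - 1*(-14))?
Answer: 3836/3 ≈ 1278.7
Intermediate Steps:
((18/(-2) + 2/(-15))*(-4))*(21 - 1*(-14)) = ((18*(-½) + 2*(-1/15))*(-4))*(21 + 14) = ((-9 - 2/15)*(-4))*35 = -137/15*(-4)*35 = (548/15)*35 = 3836/3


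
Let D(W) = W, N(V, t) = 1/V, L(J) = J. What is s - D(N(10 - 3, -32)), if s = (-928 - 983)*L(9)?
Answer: -120394/7 ≈ -17199.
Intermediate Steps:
s = -17199 (s = (-928 - 983)*9 = -1911*9 = -17199)
s - D(N(10 - 3, -32)) = -17199 - 1/(10 - 3) = -17199 - 1/7 = -17199 - 1*⅐ = -17199 - ⅐ = -120394/7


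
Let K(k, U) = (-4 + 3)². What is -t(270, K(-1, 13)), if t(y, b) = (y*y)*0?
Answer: 0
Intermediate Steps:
K(k, U) = 1 (K(k, U) = (-1)² = 1)
t(y, b) = 0 (t(y, b) = y²*0 = 0)
-t(270, K(-1, 13)) = -1*0 = 0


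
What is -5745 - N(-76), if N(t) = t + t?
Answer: -5593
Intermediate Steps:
N(t) = 2*t
-5745 - N(-76) = -5745 - 2*(-76) = -5745 - 1*(-152) = -5745 + 152 = -5593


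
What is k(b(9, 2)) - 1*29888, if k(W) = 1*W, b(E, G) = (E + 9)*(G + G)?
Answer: -29816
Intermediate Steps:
b(E, G) = 2*G*(9 + E) (b(E, G) = (9 + E)*(2*G) = 2*G*(9 + E))
k(W) = W
k(b(9, 2)) - 1*29888 = 2*2*(9 + 9) - 1*29888 = 2*2*18 - 29888 = 72 - 29888 = -29816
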